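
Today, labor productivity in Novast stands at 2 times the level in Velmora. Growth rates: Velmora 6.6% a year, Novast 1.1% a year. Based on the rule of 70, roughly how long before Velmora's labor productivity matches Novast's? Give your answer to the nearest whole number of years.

around 13 years

Velmora gains on Novast at 6.6% − 1.1% = 5.5 points a year.
At that relative rate the gap halves every 70/5.5 ≈ 12.73 years.
A 2 times gap closes after 1 halving: 1 × 12.73 ≈ 13 years.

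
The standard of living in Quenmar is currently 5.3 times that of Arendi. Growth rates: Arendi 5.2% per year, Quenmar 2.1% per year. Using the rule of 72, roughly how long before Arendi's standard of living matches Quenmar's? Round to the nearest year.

about 56 years

What matters is the difference: 3.1 pp.
Rule of 72 on the gap: the ratio halves every 72/3.1 ≈ 23.23 years.
A 5.3 times gap takes log₂(5.3) ≈ 2.41 halvings to close: 2.41 × 23.23 ≈ 56 years.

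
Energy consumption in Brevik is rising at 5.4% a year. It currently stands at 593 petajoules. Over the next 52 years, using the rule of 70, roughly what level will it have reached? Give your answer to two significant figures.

roughly 9600 petajoules

Doubling time ≈ 70/5.4 = 12.96 years.
52 years is 52/12.96 ≈ 4.01 doublings, a factor of 2^4.01 ≈ 16.11.
593 × 16.11 ≈ 9600 petajoules.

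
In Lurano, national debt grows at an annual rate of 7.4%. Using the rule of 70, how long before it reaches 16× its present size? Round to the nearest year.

approximately 38 years

One doubling takes 70/7.4 = 9.46 years.
16× is 4 doublings, so 4 × 9.46 ≈ 38 years.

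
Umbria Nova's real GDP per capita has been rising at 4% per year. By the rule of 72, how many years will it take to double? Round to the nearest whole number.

Doubling time ≈ 72 / 4 = 18.00 years.

18 years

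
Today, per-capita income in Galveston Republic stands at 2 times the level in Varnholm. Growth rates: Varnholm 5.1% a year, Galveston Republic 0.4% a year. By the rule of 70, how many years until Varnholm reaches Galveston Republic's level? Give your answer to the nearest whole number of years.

Varnholm gains on Galveston Republic at 5.1% − 0.4% = 4.7 points a year.
At that relative rate the gap halves every 70/4.7 ≈ 14.89 years.
A 2 times gap closes after 1 halving: 1 × 14.89 ≈ 15 years.

15 years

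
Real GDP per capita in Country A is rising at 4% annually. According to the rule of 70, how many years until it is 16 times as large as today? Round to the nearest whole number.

about 70 years

One doubling takes 70/4 = 17.50 years.
16 = 2^4, so 4 doublings → 70 years.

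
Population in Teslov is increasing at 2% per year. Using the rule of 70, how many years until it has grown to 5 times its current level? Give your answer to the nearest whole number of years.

about 81 years

One doubling takes 70/2 = 35.00 years.
5× is log₂ 5 ≈ 2.32 doublings, so ≈ 2.32 × 35.00 = 81 years.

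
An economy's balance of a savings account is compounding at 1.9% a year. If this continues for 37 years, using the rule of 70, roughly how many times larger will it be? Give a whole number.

70/1.9 ≈ 36.84 years per doubling.
37 years fits 1 doubling: 2^1 = 2.

around 2 times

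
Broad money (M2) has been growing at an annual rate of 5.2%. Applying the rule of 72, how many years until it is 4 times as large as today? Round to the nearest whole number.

One doubling takes 72/5.2 = 13.85 years.
4 = 2^2, so 2 doublings → 28 years.

28 years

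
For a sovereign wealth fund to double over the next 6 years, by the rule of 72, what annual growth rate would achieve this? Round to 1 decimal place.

72 / 6 ≈ 12.00, so about 12.0% a year.

about 12.0%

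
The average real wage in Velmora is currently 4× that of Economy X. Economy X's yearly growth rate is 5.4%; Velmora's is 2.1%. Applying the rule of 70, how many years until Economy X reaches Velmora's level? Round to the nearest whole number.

about 42 years

What matters is the difference: 3.3 pp.
Rule of 70 on the gap: the ratio halves every 70/3.3 ≈ 21.21 years.
A 4× gap closes after 2 halvings: 2 × 21.21 ≈ 42 years.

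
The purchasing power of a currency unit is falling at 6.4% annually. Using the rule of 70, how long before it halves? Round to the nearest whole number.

Falling at 6.4%, it halves about every 70/6.4 = 10.94 years.

around 11 years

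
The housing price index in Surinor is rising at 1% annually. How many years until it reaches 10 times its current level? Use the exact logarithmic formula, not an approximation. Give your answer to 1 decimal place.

231.4 years

t = ln(10) / ln(1 + 0.01) = 2.3026 / 0.009950 ≈ 231.42.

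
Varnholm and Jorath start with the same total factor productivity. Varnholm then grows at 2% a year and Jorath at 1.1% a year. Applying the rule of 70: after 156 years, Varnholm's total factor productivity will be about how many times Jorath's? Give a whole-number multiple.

Rate gap = 2% − 1.1% = 0.9 points.
The ratio doubles every 70/0.9 ≈ 77.78 years.
156/77.78 ≈ 2.01 doublings → ratio ≈ 2^2.01 ≈ 4.

roughly 4 times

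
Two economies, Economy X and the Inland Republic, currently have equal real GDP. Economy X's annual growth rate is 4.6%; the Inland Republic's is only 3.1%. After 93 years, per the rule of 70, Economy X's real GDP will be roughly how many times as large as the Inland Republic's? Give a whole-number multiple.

Rate gap = 4.6% − 3.1% = 1.5 points.
The ratio doubles every 70/1.5 ≈ 46.67 years.
93/46.67 ≈ 1.99 doublings → ratio ≈ 2^1.99 ≈ 4.

roughly 4 times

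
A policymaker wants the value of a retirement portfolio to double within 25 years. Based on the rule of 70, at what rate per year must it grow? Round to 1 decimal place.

about 2.8% per year

70 / 25 ≈ 2.80, so about 2.8% per year.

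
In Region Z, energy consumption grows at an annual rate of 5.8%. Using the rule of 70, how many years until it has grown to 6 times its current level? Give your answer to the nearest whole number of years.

Doubling time ≈ 70/5.8 = 12.07 years.
Reaching 6× takes log₂(6) ≈ 2.58 doublings.
2.58 × 12.07 ≈ 31 years.

approximately 31 years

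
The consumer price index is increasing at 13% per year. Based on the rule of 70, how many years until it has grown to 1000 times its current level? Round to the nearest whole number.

At 13% it doubles every 70/13 ≈ 5.38 years.
Reaching 1000× takes log₂(1000) ≈ 9.97 doublings.
9.97 × 5.38 ≈ 54 years.

≈ 54 years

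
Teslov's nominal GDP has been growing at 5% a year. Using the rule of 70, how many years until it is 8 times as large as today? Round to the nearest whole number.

≈ 42 years

Doubling time ≈ 70/5 = 14.00 years.
8× is 3 doublings, so 3 × 14.00 ≈ 42 years.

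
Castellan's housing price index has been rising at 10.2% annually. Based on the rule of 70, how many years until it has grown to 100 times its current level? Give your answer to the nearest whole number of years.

≈ 46 years

One doubling takes 70/10.2 = 6.86 years.
Reaching 100× takes log₂(100) ≈ 6.64 doublings.
6.64 × 6.86 ≈ 46 years.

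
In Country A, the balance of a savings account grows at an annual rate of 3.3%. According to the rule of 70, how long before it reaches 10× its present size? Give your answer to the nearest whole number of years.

about 70 years

At 3.3% it doubles every 70/3.3 ≈ 21.21 years.
Reaching 10× takes log₂(10) ≈ 3.32 doublings.
3.32 × 21.21 ≈ 70 years.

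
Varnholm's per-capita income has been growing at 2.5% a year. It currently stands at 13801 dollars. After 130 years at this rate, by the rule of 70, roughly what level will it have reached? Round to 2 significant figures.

approximately 340000 dollars

Doubling time ≈ 70/2.5 = 28.00 years.
130 years is 130/28.00 ≈ 4.64 doublings, a factor of 2^4.64 ≈ 24.93.
13801 × 24.93 ≈ 340000 dollars.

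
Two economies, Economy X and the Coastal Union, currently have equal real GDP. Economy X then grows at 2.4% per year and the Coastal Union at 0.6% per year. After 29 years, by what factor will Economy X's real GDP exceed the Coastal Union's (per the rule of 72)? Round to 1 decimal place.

Economy X pulls ahead at 1.8 pp per year, so the ratio doubles every 72/1.8 ≈ 40.00 years.
In 29 years that's 0.73 doublings: 2^0.73 ≈ 1.7.

1.7 times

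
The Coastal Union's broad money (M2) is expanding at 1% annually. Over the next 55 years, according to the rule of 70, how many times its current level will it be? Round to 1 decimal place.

Doubling time ≈ 70/1 = 70.00 years.
55 years / 70.00 ≈ 0.79 doublings → factor 2^0.79 ≈ 1.7.

about 1.7 times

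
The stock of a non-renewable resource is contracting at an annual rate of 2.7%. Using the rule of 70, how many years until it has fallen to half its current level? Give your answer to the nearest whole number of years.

about 26 years

Falling at 2.7%, it halves about every 70/2.7 = 25.93 years.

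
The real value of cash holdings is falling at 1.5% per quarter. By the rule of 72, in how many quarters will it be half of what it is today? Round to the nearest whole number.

about 48 quarters

Falling at 1.5%, it halves about every 72/1.5 = 48.00 quarters.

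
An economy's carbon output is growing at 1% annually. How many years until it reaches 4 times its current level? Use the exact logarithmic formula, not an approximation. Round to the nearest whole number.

t = ln(4) / ln(1 + 0.01) = 1.3863 / 0.009950 ≈ 139.33.
≈ 139 years.

139 years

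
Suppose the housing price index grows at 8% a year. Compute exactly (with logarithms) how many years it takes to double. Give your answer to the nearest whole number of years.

9 years

t = ln(2) / ln(1 + 0.08) = 0.6931 / 0.076961 ≈ 9.01.
≈ 9 years.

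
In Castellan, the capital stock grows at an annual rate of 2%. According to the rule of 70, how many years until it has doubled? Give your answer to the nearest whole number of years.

35 years

At 2%, doubling takes about 70/2 = 35.00 years.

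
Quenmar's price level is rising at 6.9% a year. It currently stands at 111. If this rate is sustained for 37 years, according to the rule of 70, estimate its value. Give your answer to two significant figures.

1400

It doubles every 70/6.9 ≈ 10.14 years, so 37 years is 3.65 doublings.
2^3.65 ≈ 12.55; 111 × 12.55 ≈ 1400.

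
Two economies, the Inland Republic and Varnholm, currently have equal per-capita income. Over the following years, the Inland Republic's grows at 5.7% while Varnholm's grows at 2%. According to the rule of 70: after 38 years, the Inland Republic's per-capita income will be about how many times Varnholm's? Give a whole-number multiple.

the Inland Republic pulls ahead at 3.7 pp per year, so the ratio doubles every 70/3.7 ≈ 18.92 years.
In 38 years that's 2.01 doublings: 2^2.01 ≈ 4.

around 4 times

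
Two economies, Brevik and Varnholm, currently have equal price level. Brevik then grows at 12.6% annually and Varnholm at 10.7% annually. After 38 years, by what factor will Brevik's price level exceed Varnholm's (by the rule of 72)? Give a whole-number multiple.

Brevik pulls ahead at 1.9 pp per year, so the ratio doubles every 72/1.9 ≈ 37.89 years.
In 38 years that's 1.00 doublings: 2^1.00 ≈ 2.

approximately 2 times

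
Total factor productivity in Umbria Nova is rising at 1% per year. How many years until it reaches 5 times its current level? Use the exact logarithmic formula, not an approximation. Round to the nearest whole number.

t = ln(5) / ln(1 + 0.01) = 1.6094 / 0.009950 ≈ 161.75.
≈ 162 years.

162 years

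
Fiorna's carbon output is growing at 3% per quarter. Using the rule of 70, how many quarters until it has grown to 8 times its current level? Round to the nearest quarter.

At 3% it doubles every 70/3 ≈ 23.33 quarters.
8× is 3 doublings, so 3 × 23.33 ≈ 70 quarters.

around 70 quarters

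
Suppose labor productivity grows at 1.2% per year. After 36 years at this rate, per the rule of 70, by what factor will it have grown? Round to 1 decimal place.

Doubles every ≈ 58.33 years (70/1.2).
36 years is 0.62 doublings; 2^0.62 ≈ 1.5×.

approximately 1.5 times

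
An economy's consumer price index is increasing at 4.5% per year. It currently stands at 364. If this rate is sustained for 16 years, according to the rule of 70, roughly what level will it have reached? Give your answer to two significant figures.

It doubles every 70/4.5 ≈ 15.56 years, so 16 years is 1.03 doublings.
2^1.03 ≈ 2.04; 364 × 2.04 ≈ 740.

roughly 740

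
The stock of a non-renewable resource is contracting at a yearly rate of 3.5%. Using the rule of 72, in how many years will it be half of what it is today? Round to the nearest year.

Halving time ≈ 72 / 3.5 = 20.57 → 21 years.

21 years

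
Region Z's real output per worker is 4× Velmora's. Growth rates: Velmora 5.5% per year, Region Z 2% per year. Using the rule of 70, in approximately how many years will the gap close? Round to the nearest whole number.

≈ 40 years

The growth-rate gap is 5.5% − 2% = 3.5 percentage points.
So the ratio between them halves every 70/3.5 ≈ 20.00 years.
A 4× gap closes after 2 halvings: 2 × 20.00 ≈ 40 years.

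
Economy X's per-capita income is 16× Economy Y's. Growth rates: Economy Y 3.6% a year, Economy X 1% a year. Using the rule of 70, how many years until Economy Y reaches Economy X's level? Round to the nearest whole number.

roughly 108 years

What matters is the difference: 2.6 pp.
Rule of 70 on the gap: the ratio halves every 70/2.6 ≈ 26.92 years.
A 16× gap closes after 4 halvings: 4 × 26.92 ≈ 108 years.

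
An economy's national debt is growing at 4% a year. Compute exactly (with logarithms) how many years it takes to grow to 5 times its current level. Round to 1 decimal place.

t = ln(5) / ln(1 + 0.04) = 1.6094 / 0.039221 ≈ 41.03.

41.0 years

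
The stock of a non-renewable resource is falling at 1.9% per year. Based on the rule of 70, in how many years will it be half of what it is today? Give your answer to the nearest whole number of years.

around 37 years

Halving time ≈ 70 / 1.9 = 36.84 → 37 years.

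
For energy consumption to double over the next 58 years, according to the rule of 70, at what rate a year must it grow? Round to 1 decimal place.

70 / 58 ≈ 1.21, so about 1.2% a year.

≈ 1.2% a year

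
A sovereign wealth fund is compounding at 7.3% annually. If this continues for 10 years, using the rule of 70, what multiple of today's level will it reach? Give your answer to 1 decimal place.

around 2.1 times

Doubles every ≈ 9.59 years (70/7.3).
10 years is 1.04 doublings; 2^1.04 ≈ 2.1×.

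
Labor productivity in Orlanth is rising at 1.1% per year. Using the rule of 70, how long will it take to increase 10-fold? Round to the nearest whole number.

around 211 years

One doubling takes 70/1.1 = 63.64 years.
10× is log₂ 10 ≈ 3.32 doublings, so ≈ 3.32 × 63.64 = 211 years.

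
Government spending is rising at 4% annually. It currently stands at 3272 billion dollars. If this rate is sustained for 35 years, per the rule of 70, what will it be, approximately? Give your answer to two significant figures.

around 13000 billion dollars

Doubling time ≈ 70/4 = 17.50 years.
35 years is 35/17.50 ≈ 2.00 doublings, a factor of 2^2.00 ≈ 4.00.
3272 × 4.00 ≈ 13000 billion dollars.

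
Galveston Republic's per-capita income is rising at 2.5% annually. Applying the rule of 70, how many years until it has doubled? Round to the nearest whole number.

28 years

70/2.5 ≈ 28.00, so it doubles roughly every 28 years.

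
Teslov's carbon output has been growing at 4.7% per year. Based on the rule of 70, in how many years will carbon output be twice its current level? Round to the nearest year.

approximately 15 years

At 4.7%, doubling takes about 70/4.7 = 14.89 years.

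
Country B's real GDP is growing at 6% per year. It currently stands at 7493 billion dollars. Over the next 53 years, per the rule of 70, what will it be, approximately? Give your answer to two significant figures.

about 170000 billion dollars

Doubling time ≈ 70/6 = 11.67 years.
53 years is 53/11.67 ≈ 4.54 doublings, a factor of 2^4.54 ≈ 23.26.
7493 × 23.26 ≈ 170000 billion dollars.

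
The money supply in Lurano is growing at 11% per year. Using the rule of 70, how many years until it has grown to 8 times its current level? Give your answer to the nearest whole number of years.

about 19 years

Doubling time ≈ 70/11 = 6.36 years.
8× is 3 doublings, so 3 × 6.36 ≈ 19 years.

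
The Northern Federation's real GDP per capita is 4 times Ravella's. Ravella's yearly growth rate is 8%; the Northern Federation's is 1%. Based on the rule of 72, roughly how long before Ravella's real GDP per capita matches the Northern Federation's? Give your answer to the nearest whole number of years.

The growth-rate gap is 8% − 1% = 7 percentage points.
So the ratio between them halves every 72/7 ≈ 10.29 years.
A 4 times gap closes after 2 halvings: 2 × 10.29 ≈ 21 years.

≈ 21 years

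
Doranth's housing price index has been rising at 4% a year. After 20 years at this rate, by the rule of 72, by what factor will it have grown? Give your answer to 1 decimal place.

2.2 times

Doubles every ≈ 18.00 years (72/4).
20 years is 1.11 doublings; 2^1.11 ≈ 2.2×.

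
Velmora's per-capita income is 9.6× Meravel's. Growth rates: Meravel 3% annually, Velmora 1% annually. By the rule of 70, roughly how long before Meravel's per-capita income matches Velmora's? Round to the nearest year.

The growth-rate gap is 3% − 1% = 2 percentage points.
So the ratio between them halves every 70/2 ≈ 35.00 years.
A 9.6× gap takes log₂(9.6) ≈ 3.26 halvings to close: 3.26 × 35.00 ≈ 114 years.

around 114 years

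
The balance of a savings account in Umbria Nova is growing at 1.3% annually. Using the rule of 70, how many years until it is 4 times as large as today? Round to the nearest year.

around 108 years

At 1.3% it doubles every 70/1.3 ≈ 53.85 years.
4 = 2^2, so 2 doublings → 108 years.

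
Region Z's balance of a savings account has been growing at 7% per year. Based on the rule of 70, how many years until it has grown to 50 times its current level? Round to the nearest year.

One doubling takes 70/7 = 10.00 years.
Reaching 50× takes log₂(50) ≈ 5.64 doublings.
5.64 × 10.00 ≈ 56 years.

about 56 years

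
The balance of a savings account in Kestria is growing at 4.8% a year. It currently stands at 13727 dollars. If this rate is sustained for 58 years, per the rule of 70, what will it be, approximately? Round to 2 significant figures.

It doubles every 70/4.8 ≈ 14.58 years, so 58 years is 3.98 doublings.
2^3.98 ≈ 15.78; 13727 × 15.78 ≈ 220000 dollars.

around 220000 dollars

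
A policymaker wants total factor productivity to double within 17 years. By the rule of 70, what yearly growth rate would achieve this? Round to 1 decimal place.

70 / 17 ≈ 4.12, so about 4.1% per year.

about 4.1% per year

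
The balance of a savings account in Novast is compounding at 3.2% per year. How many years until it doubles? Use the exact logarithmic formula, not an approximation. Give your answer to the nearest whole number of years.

t = ln(2) / ln(1 + 0.032) = 0.6931 / 0.031499 ≈ 22.00.
≈ 22 years.

22 years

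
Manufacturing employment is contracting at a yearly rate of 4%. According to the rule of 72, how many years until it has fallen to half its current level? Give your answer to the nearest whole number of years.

Halving time ≈ 72 / 4 = 18.00 → 18 years.

approximately 18 years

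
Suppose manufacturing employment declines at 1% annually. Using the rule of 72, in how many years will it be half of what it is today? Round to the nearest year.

The rule works in reverse for decay: 72/1 ≈ 72.00 years to halve.

about 72 years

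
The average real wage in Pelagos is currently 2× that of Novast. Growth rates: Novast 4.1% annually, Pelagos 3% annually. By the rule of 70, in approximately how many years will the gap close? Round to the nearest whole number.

64 years

Novast gains on Pelagos at 4.1% − 3% = 1.1 points a year.
At that relative rate the gap halves every 70/1.1 ≈ 63.64 years.
A 2× gap closes after 1 halving: 1 × 63.64 ≈ 64 years.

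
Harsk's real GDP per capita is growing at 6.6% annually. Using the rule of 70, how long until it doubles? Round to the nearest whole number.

approximately 11 years

At 6.6%, doubling takes about 70/6.6 = 10.61 years.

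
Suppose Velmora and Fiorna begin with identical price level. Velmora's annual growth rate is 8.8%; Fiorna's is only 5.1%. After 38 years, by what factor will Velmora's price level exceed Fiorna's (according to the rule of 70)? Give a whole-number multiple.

4 times

Velmora pulls ahead at 3.7 pp per year, so the ratio doubles every 70/3.7 ≈ 18.92 years.
In 38 years that's 2.01 doublings: 2^2.01 ≈ 4.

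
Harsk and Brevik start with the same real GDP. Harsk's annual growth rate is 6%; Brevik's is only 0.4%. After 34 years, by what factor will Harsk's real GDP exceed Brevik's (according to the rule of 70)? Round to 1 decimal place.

Rate gap = 6% − 0.4% = 5.6 points.
The ratio doubles every 70/5.6 ≈ 12.50 years.
34/12.50 ≈ 2.72 doublings → ratio ≈ 2^2.72 ≈ 6.6.

6.6 times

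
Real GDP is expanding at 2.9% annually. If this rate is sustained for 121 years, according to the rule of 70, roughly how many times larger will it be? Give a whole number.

At 2.9% one doubling takes ≈ 24.14 years; 121 years is 5 of them, so ×32.

about 32 times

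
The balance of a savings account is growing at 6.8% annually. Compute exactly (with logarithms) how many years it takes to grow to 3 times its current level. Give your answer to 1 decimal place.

16.7 years

t = ln(3) / ln(1 + 0.068) = 1.0986 / 0.065788 ≈ 16.70.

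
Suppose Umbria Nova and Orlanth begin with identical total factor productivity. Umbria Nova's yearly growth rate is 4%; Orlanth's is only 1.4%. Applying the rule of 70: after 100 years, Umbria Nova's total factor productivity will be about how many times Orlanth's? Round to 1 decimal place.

Umbria Nova pulls ahead at 2.6 pp per year, so the ratio doubles every 70/2.6 ≈ 26.92 years.
In 100 years that's 3.71 doublings: 2^3.71 ≈ 13.1.

approximately 13.1 times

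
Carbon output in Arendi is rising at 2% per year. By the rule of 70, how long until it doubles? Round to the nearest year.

At 2%, doubling takes about 70/2 = 35.00 years.

approximately 35 years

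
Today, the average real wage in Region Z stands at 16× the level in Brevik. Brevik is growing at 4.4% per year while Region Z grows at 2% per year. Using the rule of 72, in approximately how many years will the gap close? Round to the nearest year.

Brevik gains on Region Z at 4.4% − 2% = 2.4 points a year.
At that relative rate the gap halves every 72/2.4 ≈ 30.00 years.
A 16× gap closes after 4 halvings: 4 × 30.00 ≈ 120 years.

roughly 120 years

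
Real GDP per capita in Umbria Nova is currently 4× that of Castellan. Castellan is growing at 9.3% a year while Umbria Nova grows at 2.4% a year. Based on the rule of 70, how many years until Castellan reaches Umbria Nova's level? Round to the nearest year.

What matters is the difference: 6.9 pp.
Rule of 70 on the gap: the ratio halves every 70/6.9 ≈ 10.14 years.
A 4× gap closes after 2 halvings: 2 × 10.14 ≈ 20 years.

about 20 years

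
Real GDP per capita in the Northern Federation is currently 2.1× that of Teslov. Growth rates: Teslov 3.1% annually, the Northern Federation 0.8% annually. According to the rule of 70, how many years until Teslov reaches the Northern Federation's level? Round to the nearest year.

The growth-rate gap is 3.1% − 0.8% = 2.3 percentage points.
So the ratio between them halves every 70/2.3 ≈ 30.43 years.
A 2.1× gap takes log₂(2.1) ≈ 1.07 halvings to close: 1.07 × 30.43 ≈ 33 years.

around 33 years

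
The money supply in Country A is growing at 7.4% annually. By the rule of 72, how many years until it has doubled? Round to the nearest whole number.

about 10 years

72/7.4 ≈ 9.73, so it doubles roughly every 10 years.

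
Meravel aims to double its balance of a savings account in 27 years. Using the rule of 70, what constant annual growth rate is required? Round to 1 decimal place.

approximately 2.6% a year

70 / 27 ≈ 2.59, so about 2.6% a year.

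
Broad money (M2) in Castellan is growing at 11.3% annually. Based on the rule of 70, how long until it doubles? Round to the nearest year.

around 6 years

At 11.3%, doubling takes about 70/11.3 = 6.19 years.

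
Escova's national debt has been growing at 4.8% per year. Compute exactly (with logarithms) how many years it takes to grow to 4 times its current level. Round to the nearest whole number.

30 years

t = ln(4) / ln(1 + 0.048) = 1.3863 / 0.046884 ≈ 29.57.
≈ 30 years.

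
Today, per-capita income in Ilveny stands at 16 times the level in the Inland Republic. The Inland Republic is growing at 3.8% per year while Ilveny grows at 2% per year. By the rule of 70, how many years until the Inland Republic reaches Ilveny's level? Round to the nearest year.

the Inland Republic gains on Ilveny at 3.8% − 2% = 1.8 points a year.
At that relative rate the gap halves every 70/1.8 ≈ 38.89 years.
A 16 times gap closes after 4 halvings: 4 × 38.89 ≈ 156 years.

≈ 156 years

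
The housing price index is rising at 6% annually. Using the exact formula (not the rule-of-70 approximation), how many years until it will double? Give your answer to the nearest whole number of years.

12 years

t = ln(2) / ln(1 + 0.06) = 0.6931 / 0.058269 ≈ 11.89.
≈ 12 years.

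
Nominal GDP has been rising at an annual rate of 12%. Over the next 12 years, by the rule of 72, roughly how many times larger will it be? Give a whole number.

At 12% one doubling takes ≈ 6.00 years; 12 years is 2 of them, so ×4.

≈ 4 times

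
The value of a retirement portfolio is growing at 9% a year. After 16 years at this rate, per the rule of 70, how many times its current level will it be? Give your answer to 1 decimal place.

Doubles every ≈ 7.78 years (70/9).
16 years is 2.06 doublings; 2^2.06 ≈ 4.2×.

roughly 4.2 times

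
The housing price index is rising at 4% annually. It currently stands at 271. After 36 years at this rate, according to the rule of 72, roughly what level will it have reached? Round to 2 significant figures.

≈ 1100

Doubling time ≈ 72/4 = 18.00 years.
36 years is 36/18.00 ≈ 2.00 doublings, a factor of 2^2.00 ≈ 4.00.
271 × 4.00 ≈ 1100.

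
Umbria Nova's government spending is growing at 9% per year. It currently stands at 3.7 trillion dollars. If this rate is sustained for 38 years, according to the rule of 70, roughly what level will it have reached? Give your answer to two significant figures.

approximately 110 trillion dollars

Doubling time ≈ 70/9 = 7.78 years.
38 years is 38/7.78 ≈ 4.88 doublings, a factor of 2^4.88 ≈ 29.45.
3.7 × 29.45 ≈ 110 trillion dollars.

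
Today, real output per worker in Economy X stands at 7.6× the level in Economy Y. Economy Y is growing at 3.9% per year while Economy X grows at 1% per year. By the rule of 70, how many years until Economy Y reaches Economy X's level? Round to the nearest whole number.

≈ 71 years

The growth-rate gap is 3.9% − 1% = 2.9 percentage points.
So the ratio between them halves every 70/2.9 ≈ 24.14 years.
A 7.6× gap takes log₂(7.6) ≈ 2.93 halvings to close: 2.93 × 24.14 ≈ 71 years.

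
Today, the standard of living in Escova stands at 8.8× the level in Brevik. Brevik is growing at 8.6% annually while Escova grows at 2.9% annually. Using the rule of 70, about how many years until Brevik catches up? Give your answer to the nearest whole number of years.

≈ 39 years

Brevik gains on Escova at 8.6% − 2.9% = 5.7 points a year.
At that relative rate the gap halves every 70/5.7 ≈ 12.28 years.
An 8.8× gap takes log₂(8.8) ≈ 3.14 halvings to close: 3.14 × 12.28 ≈ 39 years.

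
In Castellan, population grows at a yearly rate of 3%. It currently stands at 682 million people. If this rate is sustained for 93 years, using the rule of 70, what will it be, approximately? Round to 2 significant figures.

approximately 11000 million people

It doubles every 70/3 ≈ 23.33 years, so 93 years is 3.99 doublings.
2^3.99 ≈ 15.89; 682 × 15.89 ≈ 11000 million people.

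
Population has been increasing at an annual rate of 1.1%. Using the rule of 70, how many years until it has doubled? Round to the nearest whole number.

≈ 64 years

At 1.1%, doubling takes about 70/1.1 = 63.64 years.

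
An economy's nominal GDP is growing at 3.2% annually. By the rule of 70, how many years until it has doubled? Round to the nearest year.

Doubling time ≈ 70 / 3.2 = 21.88 years.

roughly 22 years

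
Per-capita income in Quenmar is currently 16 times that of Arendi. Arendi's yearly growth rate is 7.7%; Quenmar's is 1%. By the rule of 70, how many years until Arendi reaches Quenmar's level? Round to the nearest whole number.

Arendi gains on Quenmar at 7.7% − 1% = 6.7 points a year.
At that relative rate the gap halves every 70/6.7 ≈ 10.45 years.
A 16 times gap closes after 4 halvings: 4 × 10.45 ≈ 42 years.

roughly 42 years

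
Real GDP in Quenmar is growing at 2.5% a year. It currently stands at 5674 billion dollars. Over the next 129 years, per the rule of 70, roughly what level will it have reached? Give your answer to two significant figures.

Doubling time ≈ 70/2.5 = 28.00 years.
129 years is 129/28.00 ≈ 4.61 doublings, a factor of 2^4.61 ≈ 24.42.
5674 × 24.42 ≈ 140000 billion dollars.

roughly 140000 billion dollars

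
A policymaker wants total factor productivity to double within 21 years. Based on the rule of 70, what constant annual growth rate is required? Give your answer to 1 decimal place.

70 / 21 ≈ 3.33, so about 3.3% annually.

roughly 3.3%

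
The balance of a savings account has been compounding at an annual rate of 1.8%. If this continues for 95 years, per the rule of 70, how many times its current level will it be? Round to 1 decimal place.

approximately 5.4 times

Doubling time ≈ 70/1.8 = 38.89 years.
95 years / 38.89 ≈ 2.44 doublings → factor 2^2.44 ≈ 5.4.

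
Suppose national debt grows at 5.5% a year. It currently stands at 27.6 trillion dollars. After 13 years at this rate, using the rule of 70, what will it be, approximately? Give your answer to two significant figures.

about 56 trillion dollars

Doubling time ≈ 70/5.5 = 12.73 years.
13 years is 13/12.73 ≈ 1.02 doublings, a factor of 2^1.02 ≈ 2.03.
27.6 × 2.03 ≈ 56 trillion dollars.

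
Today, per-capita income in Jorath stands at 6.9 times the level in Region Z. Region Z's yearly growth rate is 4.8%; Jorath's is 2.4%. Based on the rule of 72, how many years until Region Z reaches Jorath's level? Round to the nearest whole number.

The growth-rate gap is 4.8% − 2.4% = 2.4 percentage points.
So the ratio between them halves every 72/2.4 ≈ 30.00 years.
A 6.9 times gap takes log₂(6.9) ≈ 2.79 halvings to close: 2.79 × 30.00 ≈ 84 years.

around 84 years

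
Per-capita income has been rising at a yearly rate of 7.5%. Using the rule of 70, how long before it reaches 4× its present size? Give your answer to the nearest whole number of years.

around 19 years

Doubling time ≈ 70/7.5 = 9.33 years.
4× is 2 doublings, so 2 × 9.33 ≈ 19 years.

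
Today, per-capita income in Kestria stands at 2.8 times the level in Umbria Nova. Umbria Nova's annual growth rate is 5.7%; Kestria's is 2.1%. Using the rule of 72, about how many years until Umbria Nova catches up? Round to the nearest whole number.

≈ 30 years

Umbria Nova gains on Kestria at 5.7% − 2.1% = 3.6 points a year.
At that relative rate the gap halves every 72/3.6 ≈ 20.00 years.
A 2.8 times gap takes log₂(2.8) ≈ 1.49 halvings to close: 1.49 × 20.00 ≈ 30 years.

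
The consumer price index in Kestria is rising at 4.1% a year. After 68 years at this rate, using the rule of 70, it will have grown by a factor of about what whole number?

Doubling time ≈ 70/4.1 = 17.07 years.
68/17.07 ≈ 4 doublings, so about 2^4 = 16×.

about 16 times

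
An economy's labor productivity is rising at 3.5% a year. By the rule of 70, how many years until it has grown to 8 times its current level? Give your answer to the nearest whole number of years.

At 3.5% it doubles every 70/3.5 ≈ 20.00 years.
8 = 2^3, so 3 doublings → 60 years.

roughly 60 years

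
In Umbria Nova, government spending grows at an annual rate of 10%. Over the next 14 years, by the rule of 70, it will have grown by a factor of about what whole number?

about 4 times

At 10% one doubling takes ≈ 7.00 years; 14 years is 2 of them, so ×4.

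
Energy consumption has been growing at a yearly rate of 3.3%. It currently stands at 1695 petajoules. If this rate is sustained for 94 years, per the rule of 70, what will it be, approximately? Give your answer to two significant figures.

approximately 37000 petajoules

It doubles every 70/3.3 ≈ 21.21 years, so 94 years is 4.43 doublings.
2^4.43 ≈ 21.56; 1695 × 21.56 ≈ 37000 petajoules.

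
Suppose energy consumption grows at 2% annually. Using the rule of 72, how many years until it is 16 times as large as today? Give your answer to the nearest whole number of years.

roughly 144 years

At 2% it doubles every 72/2 ≈ 36.00 years.
Getting to 16× needs 4 doublings: 4 × 36.00 ≈ 144 years.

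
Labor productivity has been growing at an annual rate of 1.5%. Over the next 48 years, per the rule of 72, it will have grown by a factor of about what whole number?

roughly 2 times

At 1.5% one doubling takes ≈ 48.00 years; 48 years is 1 of them, so ×2.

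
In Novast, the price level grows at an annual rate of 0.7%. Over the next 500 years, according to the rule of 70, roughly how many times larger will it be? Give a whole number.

≈ 32 times

At 0.7% one doubling takes ≈ 100.00 years; 500 years is 5 of them, so ×32.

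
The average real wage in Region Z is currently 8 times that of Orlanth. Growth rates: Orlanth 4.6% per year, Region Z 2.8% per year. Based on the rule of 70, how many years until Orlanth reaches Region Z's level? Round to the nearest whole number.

about 117 years

Orlanth gains on Region Z at 4.6% − 2.8% = 1.8 points a year.
At that relative rate the gap halves every 70/1.8 ≈ 38.89 years.
An 8 times gap closes after 3 halvings: 3 × 38.89 ≈ 117 years.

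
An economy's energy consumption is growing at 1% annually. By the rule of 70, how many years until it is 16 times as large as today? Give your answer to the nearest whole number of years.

Doubling time ≈ 70/1 = 70.00 years.
16 = 2^4, so 4 doublings → 280 years.

around 280 years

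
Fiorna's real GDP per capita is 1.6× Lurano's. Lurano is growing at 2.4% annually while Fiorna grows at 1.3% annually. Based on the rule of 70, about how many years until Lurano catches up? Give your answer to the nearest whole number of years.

roughly 43 years

What matters is the difference: 1.1 pp.
Rule of 70 on the gap: the ratio halves every 70/1.1 ≈ 63.64 years.
A 1.6× gap takes log₂(1.6) ≈ 0.68 halvings to close: 0.68 × 63.64 ≈ 43 years.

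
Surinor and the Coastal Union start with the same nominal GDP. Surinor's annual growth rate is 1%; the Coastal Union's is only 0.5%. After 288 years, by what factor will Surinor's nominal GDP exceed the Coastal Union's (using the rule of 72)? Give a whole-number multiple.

Rate gap = 1% − 0.5% = 0.5 points.
The ratio doubles every 72/0.5 ≈ 144.00 years.
288/144.00 ≈ 2.00 doublings → ratio ≈ 2^2.00 ≈ 4.

roughly 4 times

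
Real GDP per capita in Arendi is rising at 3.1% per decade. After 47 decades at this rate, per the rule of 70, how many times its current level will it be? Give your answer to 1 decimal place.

Doubles every ≈ 22.58 decades (70/3.1).
47 decades is 2.08 doublings; 2^2.08 ≈ 4.2×.

approximately 4.2 times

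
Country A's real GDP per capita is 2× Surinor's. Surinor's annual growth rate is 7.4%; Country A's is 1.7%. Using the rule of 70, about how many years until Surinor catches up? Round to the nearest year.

roughly 12 years

What matters is the difference: 5.7 pp.
Rule of 70 on the gap: the ratio halves every 70/5.7 ≈ 12.28 years.
A 2× gap closes after 1 halving: 1 × 12.28 ≈ 12 years.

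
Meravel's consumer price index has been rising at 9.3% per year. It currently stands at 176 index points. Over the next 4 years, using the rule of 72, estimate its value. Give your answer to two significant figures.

≈ 250 index points

Doubling time ≈ 72/9.3 = 7.74 years.
4 years is 4/7.74 ≈ 0.52 doublings, a factor of 2^0.52 ≈ 1.43.
176 × 1.43 ≈ 250 index points.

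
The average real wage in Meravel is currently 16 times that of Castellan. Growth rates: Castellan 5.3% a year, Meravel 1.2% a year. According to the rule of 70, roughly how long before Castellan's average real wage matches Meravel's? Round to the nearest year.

about 68 years

The growth-rate gap is 5.3% − 1.2% = 4.1 percentage points.
So the ratio between them halves every 70/4.1 ≈ 17.07 years.
A 16 times gap closes after 4 halvings: 4 × 17.07 ≈ 68 years.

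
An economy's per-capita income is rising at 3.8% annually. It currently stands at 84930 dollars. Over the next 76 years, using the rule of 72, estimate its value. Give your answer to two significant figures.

roughly 1400000 dollars

It doubles every 72/3.8 ≈ 18.95 years, so 76 years is 4.01 doublings.
2^4.01 ≈ 16.11; 84930 × 16.11 ≈ 1400000 dollars.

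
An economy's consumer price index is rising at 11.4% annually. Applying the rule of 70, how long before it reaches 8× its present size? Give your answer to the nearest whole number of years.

Doubling time ≈ 70/11.4 = 6.14 years.
8 = 2^3, so 3 doublings → 18 years.

≈ 18 years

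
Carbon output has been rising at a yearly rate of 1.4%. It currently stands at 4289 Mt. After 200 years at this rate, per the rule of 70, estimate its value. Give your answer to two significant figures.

Doubling time ≈ 70/1.4 = 50.00 years.
200 years is 200/50.00 ≈ 4.00 doublings, a factor of 2^4.00 ≈ 16.00.
4289 × 16.00 ≈ 69000 Mt.

roughly 69000 Mt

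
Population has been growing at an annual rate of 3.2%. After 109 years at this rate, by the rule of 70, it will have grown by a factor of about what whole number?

70/3.2 ≈ 21.88 years per doubling.
109 years fits 5 doublings: 2^5 = 32.

around 32 times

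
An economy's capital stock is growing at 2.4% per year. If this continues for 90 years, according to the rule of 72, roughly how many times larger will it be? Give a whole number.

72/2.4 ≈ 30.00 years per doubling.
90 years fits 3 doublings: 2^3 = 8.

about 8 times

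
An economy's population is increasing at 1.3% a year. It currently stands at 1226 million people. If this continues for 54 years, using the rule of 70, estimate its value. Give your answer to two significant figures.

Doubling time ≈ 70/1.3 = 53.85 years.
54 years is 54/53.85 ≈ 1.00 doublings, a factor of 2^1.00 ≈ 2.00.
1226 × 2.00 ≈ 2500 million people.

approximately 2500 million people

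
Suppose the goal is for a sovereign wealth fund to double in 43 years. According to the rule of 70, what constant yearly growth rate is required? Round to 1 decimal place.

roughly 1.6% per year

70 / 43 ≈ 1.63, so about 1.6% per year.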